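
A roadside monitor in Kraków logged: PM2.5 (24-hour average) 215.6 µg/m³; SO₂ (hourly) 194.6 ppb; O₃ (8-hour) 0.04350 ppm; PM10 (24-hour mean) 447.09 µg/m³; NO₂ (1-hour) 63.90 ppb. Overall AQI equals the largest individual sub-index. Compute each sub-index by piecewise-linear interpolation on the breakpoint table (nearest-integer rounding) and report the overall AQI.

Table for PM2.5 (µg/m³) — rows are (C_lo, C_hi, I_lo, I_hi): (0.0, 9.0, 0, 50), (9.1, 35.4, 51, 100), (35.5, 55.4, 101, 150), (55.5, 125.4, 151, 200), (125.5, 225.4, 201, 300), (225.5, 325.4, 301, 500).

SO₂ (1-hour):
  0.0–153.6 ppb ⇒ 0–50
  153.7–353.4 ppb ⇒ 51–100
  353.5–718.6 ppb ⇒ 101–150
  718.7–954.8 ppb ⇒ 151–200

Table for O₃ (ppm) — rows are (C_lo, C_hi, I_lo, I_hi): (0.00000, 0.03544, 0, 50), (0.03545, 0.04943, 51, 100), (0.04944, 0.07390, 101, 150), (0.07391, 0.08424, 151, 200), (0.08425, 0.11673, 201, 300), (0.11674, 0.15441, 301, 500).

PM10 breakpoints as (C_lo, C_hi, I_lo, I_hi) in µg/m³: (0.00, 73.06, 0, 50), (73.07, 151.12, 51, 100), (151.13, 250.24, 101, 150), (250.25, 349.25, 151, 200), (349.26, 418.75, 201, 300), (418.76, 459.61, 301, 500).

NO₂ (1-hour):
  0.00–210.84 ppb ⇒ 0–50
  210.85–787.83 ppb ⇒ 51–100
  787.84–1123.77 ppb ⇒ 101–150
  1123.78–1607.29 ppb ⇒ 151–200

439

PM2.5 215.6: bracket 125.5–225.4 → index 201–300; slope 99/99.9, offset 90.1.
AQI = 201 + 99/99.9·90.1 ≈ 290.29 ⇒ 290.
SO₂: row 153.7–353.4 (AQI 51–100). (100−51)·(194.6−153.7)/(353.4−153.7) + 51 = 49·40.9/199.7 + 51 ≈ 61.04 → 61.
O₃: row 0.03545–0.04943 (AQI 51–100). (100−51)·(0.04350−0.03545)/(0.04943−0.03545) + 51 = 49·0.00805/0.01398 + 51 ≈ 79.22 → 79.
PM10: 447.09 ∈ [418.76, 459.61] ↔ index [301, 500].
301 + (447.09−418.76)·(500−301)/(459.61−418.76) = 301 + 28.33·199/40.85 ≈ 439.01, so AQI = 439.
NO₂: 63.90 ∈ [0.00, 210.84] ↔ index [0, 50].
0 + (63.90−0.00)·(50−0)/(210.84−0.00) = 0 + 63.90·50/210.84 ≈ 15.15, so AQI = 15.
Sub-indices: PM2.5→290, SO₂→61, O₃→79, PM10→439, NO₂→15. Overall AQI = max = 439; dominant pollutant is PM10.
AQI 439: Hazardous.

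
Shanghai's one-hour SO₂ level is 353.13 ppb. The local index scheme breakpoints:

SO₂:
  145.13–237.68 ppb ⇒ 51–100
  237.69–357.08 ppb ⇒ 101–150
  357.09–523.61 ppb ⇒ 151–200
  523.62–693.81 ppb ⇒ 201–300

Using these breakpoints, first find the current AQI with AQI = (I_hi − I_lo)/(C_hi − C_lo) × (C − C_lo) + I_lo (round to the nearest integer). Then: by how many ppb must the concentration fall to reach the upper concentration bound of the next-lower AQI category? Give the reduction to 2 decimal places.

115.45

SO₂: 353.13 ∈ [237.69, 357.08] ↔ index [101, 150].
101 + (353.13−237.69)·(150−101)/(357.08−237.69) = 101 + 115.44·49/119.39 ≈ 148.38, so AQI = 148.
Current AQI 148 is in the Unhealthy for Sensitive Groups range (101–150). The next-lower category tops out at AQI 100, whose upper concentration bound is 237.68 ppb.
Reduction needed = 353.13 − 237.68 = 115.45 ppb.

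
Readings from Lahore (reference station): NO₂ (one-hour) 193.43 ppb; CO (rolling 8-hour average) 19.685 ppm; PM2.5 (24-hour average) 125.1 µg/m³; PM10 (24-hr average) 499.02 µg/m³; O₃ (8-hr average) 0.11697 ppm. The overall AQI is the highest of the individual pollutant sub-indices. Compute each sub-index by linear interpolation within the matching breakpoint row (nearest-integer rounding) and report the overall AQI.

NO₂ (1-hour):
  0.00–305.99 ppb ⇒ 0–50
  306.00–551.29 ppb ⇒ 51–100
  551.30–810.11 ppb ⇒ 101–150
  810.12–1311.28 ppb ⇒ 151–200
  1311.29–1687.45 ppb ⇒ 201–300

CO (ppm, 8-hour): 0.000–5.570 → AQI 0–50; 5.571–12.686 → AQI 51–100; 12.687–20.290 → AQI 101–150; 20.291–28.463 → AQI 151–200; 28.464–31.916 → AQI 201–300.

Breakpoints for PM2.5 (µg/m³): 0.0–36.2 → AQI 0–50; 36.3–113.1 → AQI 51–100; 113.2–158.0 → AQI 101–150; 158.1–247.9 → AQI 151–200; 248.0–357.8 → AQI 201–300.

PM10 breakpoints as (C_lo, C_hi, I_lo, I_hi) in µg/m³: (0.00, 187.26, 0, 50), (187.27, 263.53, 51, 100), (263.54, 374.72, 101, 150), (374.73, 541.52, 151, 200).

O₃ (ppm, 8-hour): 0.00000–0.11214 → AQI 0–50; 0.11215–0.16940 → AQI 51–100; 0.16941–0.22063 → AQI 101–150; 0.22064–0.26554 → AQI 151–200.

188

NO₂ 193.43: bracket 0.00–305.99 → index 0–50; slope 50/305.99, offset 193.43.
AQI = 0 + 50/305.99·193.43 ≈ 31.61 ⇒ 32.
CO: 19.685 lies in 12.687–20.290, so I_lo=101, I_hi=150, C_lo=12.687, C_hi=20.290.
(150−101)/(20.290−12.687) × (19.685−12.687) + 101 = 49/7.603 × 6.998 + 101 ≈ 146.10 → 146.
PM2.5: 125.1 ∈ [113.2, 158.0] ↔ index [101, 150].
101 + (125.1−113.2)·(150−101)/(158.0−113.2) = 101 + 11.9·49/44.8 ≈ 114.02, so AQI = 114.
PM10: 499.02 lies in 374.73–541.52, so I_lo=151, I_hi=200, C_lo=374.73, C_hi=541.52.
(200−151)/(541.52−374.73) × (499.02−374.73) + 151 = 49/166.79 × 124.29 + 151 ≈ 187.51 → 188.
O₃: row 0.11215–0.16940 (AQI 51–100). (100−51)·(0.11697−0.11215)/(0.16940−0.11215) + 51 = 49·0.00482/0.05725 + 51 ≈ 55.13 → 55.
Sub-indices: NO₂→32, CO→146, PM2.5→114, PM10→188, O₃→55. Overall AQI = max = 188; dominant pollutant is PM10.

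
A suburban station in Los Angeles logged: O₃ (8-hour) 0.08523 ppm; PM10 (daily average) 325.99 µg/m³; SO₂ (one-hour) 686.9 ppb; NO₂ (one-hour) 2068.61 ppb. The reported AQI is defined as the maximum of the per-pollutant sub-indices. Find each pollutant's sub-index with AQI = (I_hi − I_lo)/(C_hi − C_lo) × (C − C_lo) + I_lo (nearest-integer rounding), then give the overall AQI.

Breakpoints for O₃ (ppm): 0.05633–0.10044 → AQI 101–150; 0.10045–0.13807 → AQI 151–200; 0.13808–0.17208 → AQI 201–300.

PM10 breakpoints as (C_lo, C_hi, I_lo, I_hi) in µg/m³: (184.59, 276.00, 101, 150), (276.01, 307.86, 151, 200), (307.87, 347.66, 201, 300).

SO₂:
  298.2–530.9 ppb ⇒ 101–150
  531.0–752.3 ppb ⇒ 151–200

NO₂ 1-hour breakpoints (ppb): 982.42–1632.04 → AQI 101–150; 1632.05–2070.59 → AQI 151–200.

246

O₃: 0.08523 ∈ [0.05633, 0.10044] ↔ index [101, 150].
101 + (0.08523−0.05633)·(150−101)/(0.10044−0.05633) = 101 + 0.02890·49/0.04411 ≈ 133.10, so AQI = 133.
PM10: row 307.87–347.66 (AQI 201–300). (300−201)·(325.99−307.87)/(347.66−307.87) + 201 = 99·18.12/39.79 + 201 ≈ 246.08 → 246.
SO₂: row 531.0–752.3 (AQI 151–200). (200−151)·(686.9−531.0)/(752.3−531.0) + 151 = 49·155.9/221.3 + 151 ≈ 185.52 → 186.
NO₂: row 1632.05–2070.59 (AQI 151–200). (200−151)·(2068.61−1632.05)/(2070.59−1632.05) + 151 = 49·436.56/438.54 + 151 ≈ 199.78 → 200.
Sub-indices: O₃→133, PM10→246, SO₂→186, NO₂→200. Overall AQI = max = 246; dominant pollutant is PM10.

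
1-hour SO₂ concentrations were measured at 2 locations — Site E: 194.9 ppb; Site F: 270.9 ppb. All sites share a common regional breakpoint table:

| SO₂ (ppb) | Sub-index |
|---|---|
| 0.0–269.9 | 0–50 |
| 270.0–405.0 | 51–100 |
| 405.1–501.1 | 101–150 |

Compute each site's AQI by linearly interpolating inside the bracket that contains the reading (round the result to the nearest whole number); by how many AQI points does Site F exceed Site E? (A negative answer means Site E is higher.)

Site E 194.9: bracket 0.0–269.9 → index 0–50; slope 50/269.9, offset 194.9.
AQI = 0 + 50/269.9·194.9 ≈ 36.11 ⇒ 36.
Site F: 270.9 lies in 270.0–405.0, so I_lo=51, I_hi=100, C_lo=270.0, C_hi=405.0.
(100−51)/(405.0−270.0) × (270.9−270.0) + 51 = 49/135.0 × 0.9 + 51 ≈ 51.33 → 51.
AQIs: Site E=36, Site F=51. Site F (51) − Site E (36) = 15.

15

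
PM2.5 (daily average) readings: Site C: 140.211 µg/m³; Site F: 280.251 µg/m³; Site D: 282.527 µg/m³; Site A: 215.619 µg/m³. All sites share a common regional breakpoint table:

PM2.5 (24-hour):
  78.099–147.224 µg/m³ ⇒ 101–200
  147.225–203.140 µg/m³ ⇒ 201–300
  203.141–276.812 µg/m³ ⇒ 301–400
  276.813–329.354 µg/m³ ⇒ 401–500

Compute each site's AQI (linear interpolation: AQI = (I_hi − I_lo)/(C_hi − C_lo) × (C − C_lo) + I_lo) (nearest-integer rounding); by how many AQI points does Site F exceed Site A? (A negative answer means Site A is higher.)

Site C: 140.211 ∈ [78.099, 147.224] ↔ index [101, 200].
101 + (140.211−78.099)·(200−101)/(147.224−78.099) = 101 + 62.112·99/69.125 ≈ 189.96, so AQI = 190.
Site F 280.251: bracket 276.813–329.354 → index 401–500; slope 99/52.541, offset 3.438.
AQI = 401 + 99/52.541·3.438 ≈ 407.48 ⇒ 407.
Site D 282.527: bracket 276.813–329.354 → index 401–500; slope 99/52.541, offset 5.714.
AQI = 401 + 99/52.541·5.714 ≈ 411.77 ⇒ 412.
Site A: row 203.141–276.812 (AQI 301–400). (400−301)·(215.619−203.141)/(276.812−203.141) + 301 = 99·12.478/73.671 + 301 ≈ 317.77 → 318.
AQIs: Site C=190, Site F=407, Site D=412, Site A=318. Site F (407) − Site A (318) = 89.

89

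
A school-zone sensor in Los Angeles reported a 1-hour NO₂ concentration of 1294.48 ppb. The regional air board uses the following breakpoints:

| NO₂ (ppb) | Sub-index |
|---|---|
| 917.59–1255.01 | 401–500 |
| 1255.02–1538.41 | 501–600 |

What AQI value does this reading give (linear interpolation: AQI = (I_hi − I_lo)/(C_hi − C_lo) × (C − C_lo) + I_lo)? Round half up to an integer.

515

NO₂: row 1255.02–1538.41 (AQI 501–600). (600−501)·(1294.48−1255.02)/(1538.41−1255.02) + 501 = 99·39.46/283.39 + 501 ≈ 514.79 → 515.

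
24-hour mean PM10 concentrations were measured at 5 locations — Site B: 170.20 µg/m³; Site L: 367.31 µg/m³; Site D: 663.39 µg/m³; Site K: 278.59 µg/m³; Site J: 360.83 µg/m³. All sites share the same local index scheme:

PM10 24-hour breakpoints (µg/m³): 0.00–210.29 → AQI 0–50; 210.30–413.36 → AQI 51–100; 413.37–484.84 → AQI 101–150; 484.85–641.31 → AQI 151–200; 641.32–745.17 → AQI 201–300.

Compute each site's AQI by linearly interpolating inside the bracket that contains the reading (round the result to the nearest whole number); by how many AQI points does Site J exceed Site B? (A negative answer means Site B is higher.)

Site B 170.20: bracket 0.00–210.29 → index 0–50; slope 50/210.29, offset 170.20.
AQI = 0 + 50/210.29·170.20 ≈ 40.47 ⇒ 40.
Site L 367.31: bracket 210.30–413.36 → index 51–100; slope 49/203.06, offset 157.01.
AQI = 51 + 49/203.06·157.01 ≈ 88.89 ⇒ 89.
Site D: row 641.32–745.17 (AQI 201–300). (300−201)·(663.39−641.32)/(745.17−641.32) + 201 = 99·22.07/103.85 + 201 ≈ 222.04 → 222.
Site K: 278.59 lies in 210.30–413.36, so I_lo=51, I_hi=100, C_lo=210.30, C_hi=413.36.
(100−51)/(413.36−210.30) × (278.59−210.30) + 51 = 49/203.06 × 68.29 + 51 ≈ 67.48 → 67.
Site J 360.83: bracket 210.30–413.36 → index 51–100; slope 49/203.06, offset 150.53.
AQI = 51 + 49/203.06·150.53 ≈ 87.32 ⇒ 87.
AQIs: Site B=40, Site L=89, Site D=222, Site K=67, Site J=87. Site J (87) − Site B (40) = 47.

47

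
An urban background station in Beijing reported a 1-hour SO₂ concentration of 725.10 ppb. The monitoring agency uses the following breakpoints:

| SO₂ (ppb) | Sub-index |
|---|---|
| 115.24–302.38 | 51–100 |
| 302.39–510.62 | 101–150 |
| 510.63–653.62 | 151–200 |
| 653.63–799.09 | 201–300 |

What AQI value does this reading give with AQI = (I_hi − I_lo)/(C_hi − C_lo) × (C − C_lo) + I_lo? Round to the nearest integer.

250

SO₂: 725.10 lies in 653.63–799.09, so I_lo=201, I_hi=300, C_lo=653.63, C_hi=799.09.
(300−201)/(799.09−653.63) × (725.10−653.63) + 201 = 99/145.46 × 71.47 + 201 ≈ 249.64 → 250.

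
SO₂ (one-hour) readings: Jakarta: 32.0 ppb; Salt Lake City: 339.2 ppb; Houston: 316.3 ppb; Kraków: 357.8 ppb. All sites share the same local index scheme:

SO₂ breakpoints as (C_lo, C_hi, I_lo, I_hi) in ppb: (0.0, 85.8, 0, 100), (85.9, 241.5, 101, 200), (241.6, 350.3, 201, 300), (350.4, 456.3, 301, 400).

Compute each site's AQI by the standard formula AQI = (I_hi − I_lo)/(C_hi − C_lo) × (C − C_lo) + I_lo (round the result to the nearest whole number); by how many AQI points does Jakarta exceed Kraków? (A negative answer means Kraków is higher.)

Jakarta: 32.0 lies in 0.0–85.8, so I_lo=0, I_hi=100, C_lo=0.0, C_hi=85.8.
(100−0)/(85.8−0.0) × (32.0−0.0) + 0 = 100/85.8 × 32.0 + 0 ≈ 37.30 → 37.
Salt Lake City: 339.2 ∈ [241.6, 350.3] ↔ index [201, 300].
201 + (339.2−241.6)·(300−201)/(350.3−241.6) = 201 + 97.6·99/108.7 ≈ 289.89, so AQI = 290.
Houston: 316.3 ∈ [241.6, 350.3] ↔ index [201, 300].
201 + (316.3−241.6)·(300−201)/(350.3−241.6) = 201 + 74.7·99/108.7 ≈ 269.03, so AQI = 269.
Kraków 357.8: bracket 350.4–456.3 → index 301–400; slope 99/105.9, offset 7.4.
AQI = 301 + 99/105.9·7.4 ≈ 307.92 ⇒ 308.
AQIs: Jakarta=37, Salt Lake City=290, Houston=269, Kraków=308. Jakarta (37) − Kraków (308) = -271.

-271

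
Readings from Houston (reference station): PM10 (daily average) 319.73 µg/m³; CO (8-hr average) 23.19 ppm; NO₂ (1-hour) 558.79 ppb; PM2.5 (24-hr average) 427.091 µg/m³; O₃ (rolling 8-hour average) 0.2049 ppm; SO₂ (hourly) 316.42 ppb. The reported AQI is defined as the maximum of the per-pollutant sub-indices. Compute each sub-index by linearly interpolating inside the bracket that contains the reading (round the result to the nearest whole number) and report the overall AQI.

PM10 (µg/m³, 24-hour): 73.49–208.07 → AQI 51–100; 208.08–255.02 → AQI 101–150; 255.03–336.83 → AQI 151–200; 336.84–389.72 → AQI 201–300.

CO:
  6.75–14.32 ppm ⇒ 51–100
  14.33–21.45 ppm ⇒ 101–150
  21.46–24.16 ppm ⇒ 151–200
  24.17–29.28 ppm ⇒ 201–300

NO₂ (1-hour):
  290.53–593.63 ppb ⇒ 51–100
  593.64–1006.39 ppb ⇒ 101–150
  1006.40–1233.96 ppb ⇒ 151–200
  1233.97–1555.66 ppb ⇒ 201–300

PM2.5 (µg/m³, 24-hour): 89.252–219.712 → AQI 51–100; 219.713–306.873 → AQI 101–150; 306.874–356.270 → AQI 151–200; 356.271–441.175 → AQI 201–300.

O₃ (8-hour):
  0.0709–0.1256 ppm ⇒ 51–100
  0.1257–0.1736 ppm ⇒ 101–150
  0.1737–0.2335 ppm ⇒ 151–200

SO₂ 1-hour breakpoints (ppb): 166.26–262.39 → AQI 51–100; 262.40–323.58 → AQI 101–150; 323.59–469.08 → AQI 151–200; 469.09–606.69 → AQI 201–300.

284

PM10: 319.73 lies in 255.03–336.83, so I_lo=151, I_hi=200, C_lo=255.03, C_hi=336.83.
(200−151)/(336.83−255.03) × (319.73−255.03) + 151 = 49/81.80 × 64.70 + 151 ≈ 189.76 → 190.
CO 23.19: bracket 21.46–24.16 → index 151–200; slope 49/2.70, offset 1.73.
AQI = 151 + 49/2.70·1.73 ≈ 182.40 ⇒ 182.
NO₂ 558.79: bracket 290.53–593.63 → index 51–100; slope 49/303.10, offset 268.26.
AQI = 51 + 49/303.10·268.26 ≈ 94.37 ⇒ 94.
PM2.5: 427.091 lies in 356.271–441.175, so I_lo=201, I_hi=300, C_lo=356.271, C_hi=441.175.
(300−201)/(441.175−356.271) × (427.091−356.271) + 201 = 99/84.904 × 70.820 + 201 ≈ 283.58 → 284.
O₃: row 0.1737–0.2335 (AQI 151–200). (200−151)·(0.2049−0.1737)/(0.2335−0.1737) + 151 = 49·0.0312/0.0598 + 151 ≈ 176.57 → 177.
SO₂: row 262.40–323.58 (AQI 101–150). (150−101)·(316.42−262.40)/(323.58−262.40) + 101 = 49·54.02/61.18 + 101 ≈ 144.27 → 144.
Sub-indices: PM10→190, CO→182, NO₂→94, PM2.5→284, O₃→177, SO₂→144. Overall AQI = max = 284; dominant pollutant is PM2.5.
AQI 284: Very Unhealthy.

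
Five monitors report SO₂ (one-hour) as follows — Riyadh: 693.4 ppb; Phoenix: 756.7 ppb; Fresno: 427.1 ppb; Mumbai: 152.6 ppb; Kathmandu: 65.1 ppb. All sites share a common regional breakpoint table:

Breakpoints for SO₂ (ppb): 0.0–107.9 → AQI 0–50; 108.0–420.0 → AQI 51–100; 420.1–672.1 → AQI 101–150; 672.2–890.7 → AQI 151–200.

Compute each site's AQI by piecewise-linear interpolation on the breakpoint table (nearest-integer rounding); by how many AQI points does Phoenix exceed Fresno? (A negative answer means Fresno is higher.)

68

Riyadh 693.4: bracket 672.2–890.7 → index 151–200; slope 49/218.5, offset 21.2.
AQI = 151 + 49/218.5·21.2 ≈ 155.75 ⇒ 156.
Phoenix: 756.7 ∈ [672.2, 890.7] ↔ index [151, 200].
151 + (756.7−672.2)·(200−151)/(890.7−672.2) = 151 + 84.5·49/218.5 ≈ 169.95, so AQI = 170.
Fresno: 427.1 ∈ [420.1, 672.1] ↔ index [101, 150].
101 + (427.1−420.1)·(150−101)/(672.1−420.1) = 101 + 7.0·49/252.0 ≈ 102.36, so AQI = 102.
Mumbai 152.6: bracket 108.0–420.0 → index 51–100; slope 49/312.0, offset 44.6.
AQI = 51 + 49/312.0·44.6 ≈ 58.00 ⇒ 58.
Kathmandu: 65.1 lies in 0.0–107.9, so I_lo=0, I_hi=50, C_lo=0.0, C_hi=107.9.
(50−0)/(107.9−0.0) × (65.1−0.0) + 0 = 50/107.9 × 65.1 + 0 ≈ 30.17 → 30.
AQIs: Riyadh=156, Phoenix=170, Fresno=102, Mumbai=58, Kathmandu=30. Phoenix (170) − Fresno (102) = 68.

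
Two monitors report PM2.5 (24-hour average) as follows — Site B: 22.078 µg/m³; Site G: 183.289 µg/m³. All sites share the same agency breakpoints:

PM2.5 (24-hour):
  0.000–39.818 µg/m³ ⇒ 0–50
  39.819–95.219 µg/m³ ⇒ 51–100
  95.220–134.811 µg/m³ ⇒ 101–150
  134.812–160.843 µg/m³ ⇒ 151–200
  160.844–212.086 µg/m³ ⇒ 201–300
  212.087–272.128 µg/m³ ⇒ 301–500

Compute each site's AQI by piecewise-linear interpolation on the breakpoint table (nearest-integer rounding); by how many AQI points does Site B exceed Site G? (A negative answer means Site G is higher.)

-216

Site B: 22.078 ∈ [0.000, 39.818] ↔ index [0, 50].
0 + (22.078−0.000)·(50−0)/(39.818−0.000) = 0 + 22.078·50/39.818 ≈ 27.72, so AQI = 28.
Site G 183.289: bracket 160.844–212.086 → index 201–300; slope 99/51.242, offset 22.445.
AQI = 201 + 99/51.242·22.445 ≈ 244.36 ⇒ 244.
AQIs: Site B=28, Site G=244. Site B (28) − Site G (244) = -216.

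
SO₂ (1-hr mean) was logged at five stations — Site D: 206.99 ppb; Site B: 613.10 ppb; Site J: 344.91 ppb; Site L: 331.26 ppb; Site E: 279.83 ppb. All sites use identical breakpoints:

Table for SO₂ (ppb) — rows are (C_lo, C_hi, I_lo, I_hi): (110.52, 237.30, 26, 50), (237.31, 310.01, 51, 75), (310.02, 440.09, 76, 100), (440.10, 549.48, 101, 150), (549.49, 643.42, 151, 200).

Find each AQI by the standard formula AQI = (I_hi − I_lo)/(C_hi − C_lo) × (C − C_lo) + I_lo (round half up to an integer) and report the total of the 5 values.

Site D: 206.99 ∈ [110.52, 237.30] ↔ index [26, 50].
26 + (206.99−110.52)·(50−26)/(237.30−110.52) = 26 + 96.47·24/126.78 ≈ 44.26, so AQI = 44.
Site B 613.10: bracket 549.49–643.42 → index 151–200; slope 49/93.93, offset 63.61.
AQI = 151 + 49/93.93·63.61 ≈ 184.18 ⇒ 184.
Site J: 344.91 lies in 310.02–440.09, so I_lo=76, I_hi=100, C_lo=310.02, C_hi=440.09.
(100−76)/(440.09−310.02) × (344.91−310.02) + 76 = 24/130.07 × 34.89 + 76 ≈ 82.44 → 82.
Site L: 331.26 lies in 310.02–440.09, so I_lo=76, I_hi=100, C_lo=310.02, C_hi=440.09.
(100−76)/(440.09−310.02) × (331.26−310.02) + 76 = 24/130.07 × 21.24 + 76 ≈ 79.92 → 80.
Site E 279.83: bracket 237.31–310.01 → index 51–75; slope 24/72.70, offset 42.52.
AQI = 51 + 24/72.70·42.52 ≈ 65.04 ⇒ 65.
AQIs: Site D=44, Site B=184, Site J=82, Site L=80, Site E=65. Sum = 44 + 184 + 82 + 80 + 65 = 455.

455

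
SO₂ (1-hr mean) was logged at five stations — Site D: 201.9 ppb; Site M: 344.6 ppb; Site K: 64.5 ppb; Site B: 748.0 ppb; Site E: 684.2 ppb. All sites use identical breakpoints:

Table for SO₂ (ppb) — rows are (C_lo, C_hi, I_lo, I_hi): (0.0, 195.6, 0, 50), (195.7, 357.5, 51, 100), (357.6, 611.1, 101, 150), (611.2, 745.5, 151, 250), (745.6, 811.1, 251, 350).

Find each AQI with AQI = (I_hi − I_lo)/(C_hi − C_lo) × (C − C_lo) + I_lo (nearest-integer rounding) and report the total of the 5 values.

Site D: row 195.7–357.5 (AQI 51–100). (100−51)·(201.9−195.7)/(357.5−195.7) + 51 = 49·6.2/161.8 + 51 ≈ 52.88 → 53.
Site M: 344.6 lies in 195.7–357.5, so I_lo=51, I_hi=100, C_lo=195.7, C_hi=357.5.
(100−51)/(357.5−195.7) × (344.6−195.7) + 51 = 49/161.8 × 148.9 + 51 ≈ 96.09 → 96.
Site K 64.5: bracket 0.0–195.6 → index 0–50; slope 50/195.6, offset 64.5.
AQI = 0 + 50/195.6·64.5 ≈ 16.49 ⇒ 16.
Site B: 748.0 ∈ [745.6, 811.1] ↔ index [251, 350].
251 + (748.0−745.6)·(350−251)/(811.1−745.6) = 251 + 2.4·99/65.5 ≈ 254.63, so AQI = 255.
Site E 684.2: bracket 611.2–745.5 → index 151–250; slope 99/134.3, offset 73.0.
AQI = 151 + 99/134.3·73.0 ≈ 204.81 ⇒ 205.
AQIs: Site D=53, Site M=96, Site K=16, Site B=255, Site E=205. Sum = 53 + 96 + 16 + 255 + 205 = 625.

625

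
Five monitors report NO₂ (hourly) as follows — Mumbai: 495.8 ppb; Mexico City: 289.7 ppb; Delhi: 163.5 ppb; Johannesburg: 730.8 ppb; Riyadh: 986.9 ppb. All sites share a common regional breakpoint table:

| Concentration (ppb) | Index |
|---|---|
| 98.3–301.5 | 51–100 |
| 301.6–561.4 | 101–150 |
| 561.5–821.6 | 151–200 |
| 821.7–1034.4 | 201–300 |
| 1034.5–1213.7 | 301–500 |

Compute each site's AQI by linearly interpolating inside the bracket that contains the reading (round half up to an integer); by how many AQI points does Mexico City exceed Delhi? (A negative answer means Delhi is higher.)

30

Mumbai: 495.8 lies in 301.6–561.4, so I_lo=101, I_hi=150, C_lo=301.6, C_hi=561.4.
(150−101)/(561.4−301.6) × (495.8−301.6) + 101 = 49/259.8 × 194.2 + 101 ≈ 137.63 → 138.
Mexico City: 289.7 ∈ [98.3, 301.5] ↔ index [51, 100].
51 + (289.7−98.3)·(100−51)/(301.5−98.3) = 51 + 191.4·49/203.2 ≈ 97.15, so AQI = 97.
Delhi 163.5: bracket 98.3–301.5 → index 51–100; slope 49/203.2, offset 65.2.
AQI = 51 + 49/203.2·65.2 ≈ 66.72 ⇒ 67.
Johannesburg 730.8: bracket 561.5–821.6 → index 151–200; slope 49/260.1, offset 169.3.
AQI = 151 + 49/260.1·169.3 ≈ 182.89 ⇒ 183.
Riyadh 986.9: bracket 821.7–1034.4 → index 201–300; slope 99/212.7, offset 165.2.
AQI = 201 + 99/212.7·165.2 ≈ 277.89 ⇒ 278.
AQIs: Mumbai=138, Mexico City=97, Delhi=67, Johannesburg=183, Riyadh=278. Mexico City (97) − Delhi (67) = 30.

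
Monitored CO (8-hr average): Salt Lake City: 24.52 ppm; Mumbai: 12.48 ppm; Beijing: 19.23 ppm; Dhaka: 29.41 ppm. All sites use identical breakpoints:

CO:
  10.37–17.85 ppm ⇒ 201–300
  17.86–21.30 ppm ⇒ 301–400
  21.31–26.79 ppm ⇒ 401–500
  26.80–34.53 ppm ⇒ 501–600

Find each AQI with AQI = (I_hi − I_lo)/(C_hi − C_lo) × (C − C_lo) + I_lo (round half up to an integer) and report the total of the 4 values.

1562

Salt Lake City 24.52: bracket 21.31–26.79 → index 401–500; slope 99/5.48, offset 3.21.
AQI = 401 + 99/5.48·3.21 ≈ 458.99 ⇒ 459.
Mumbai: 12.48 lies in 10.37–17.85, so I_lo=201, I_hi=300, C_lo=10.37, C_hi=17.85.
(300−201)/(17.85−10.37) × (12.48−10.37) + 201 = 99/7.48 × 2.11 + 201 ≈ 228.93 → 229.
Beijing 19.23: bracket 17.86–21.30 → index 301–400; slope 99/3.44, offset 1.37.
AQI = 301 + 99/3.44·1.37 ≈ 340.43 ⇒ 340.
Dhaka: 29.41 lies in 26.80–34.53, so I_lo=501, I_hi=600, C_lo=26.80, C_hi=34.53.
(600−501)/(34.53−26.80) × (29.41−26.80) + 501 = 99/7.73 × 2.61 + 501 ≈ 534.43 → 534.
AQIs: Salt Lake City=459, Mumbai=229, Beijing=340, Dhaka=534. Sum = 459 + 229 + 340 + 534 = 1562.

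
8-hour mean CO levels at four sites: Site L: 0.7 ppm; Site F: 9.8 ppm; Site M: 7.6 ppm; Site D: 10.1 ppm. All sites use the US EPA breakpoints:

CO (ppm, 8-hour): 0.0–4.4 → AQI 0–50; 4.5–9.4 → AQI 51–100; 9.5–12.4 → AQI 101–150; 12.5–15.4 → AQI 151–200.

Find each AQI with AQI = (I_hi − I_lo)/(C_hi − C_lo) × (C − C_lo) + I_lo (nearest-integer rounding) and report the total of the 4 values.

Site L: 0.7 ∈ [0.0, 4.4] ↔ index [0, 50].
0 + (0.7−0.0)·(50−0)/(4.4−0.0) = 0 + 0.7·50/4.4 ≈ 7.95, so AQI = 8.
Site F: 9.8 lies in 9.5–12.4, so I_lo=101, I_hi=150, C_lo=9.5, C_hi=12.4.
(150−101)/(12.4−9.5) × (9.8−9.5) + 101 = 49/2.9 × 0.3 + 101 ≈ 106.07 → 106.
Site M: row 4.5–9.4 (AQI 51–100). (100−51)·(7.6−4.5)/(9.4−4.5) + 51 = 49·3.1/4.9 + 51 ≈ 82.00 → 82.
Site D: 10.1 lies in 9.5–12.4, so I_lo=101, I_hi=150, C_lo=9.5, C_hi=12.4.
(150−101)/(12.4−9.5) × (10.1−9.5) + 101 = 49/2.9 × 0.6 + 101 ≈ 111.14 → 111.
AQIs: Site L=8, Site F=106, Site M=82, Site D=111. Sum = 8 + 106 + 82 + 111 = 307.

307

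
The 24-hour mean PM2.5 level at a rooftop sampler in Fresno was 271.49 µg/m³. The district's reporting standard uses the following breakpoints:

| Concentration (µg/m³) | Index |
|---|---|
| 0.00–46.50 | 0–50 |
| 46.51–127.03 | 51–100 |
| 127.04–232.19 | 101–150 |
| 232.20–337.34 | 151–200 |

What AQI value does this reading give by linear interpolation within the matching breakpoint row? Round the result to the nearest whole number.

169

PM2.5: row 232.20–337.34 (AQI 151–200). (200−151)·(271.49−232.20)/(337.34−232.20) + 151 = 49·39.29/105.14 + 151 ≈ 169.31 → 169.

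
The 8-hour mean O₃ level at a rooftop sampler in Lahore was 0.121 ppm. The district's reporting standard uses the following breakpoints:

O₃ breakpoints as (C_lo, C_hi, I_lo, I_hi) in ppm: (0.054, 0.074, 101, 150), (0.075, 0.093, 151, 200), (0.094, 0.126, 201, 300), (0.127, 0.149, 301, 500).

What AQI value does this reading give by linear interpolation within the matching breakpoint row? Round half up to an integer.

O₃: 0.121 lies in 0.094–0.126, so I_lo=201, I_hi=300, C_lo=0.094, C_hi=0.126.
(300−201)/(0.126−0.094) × (0.121−0.094) + 201 = 99/0.032 × 0.027 + 201 ≈ 284.53 → 285.
AQI 285 falls in the Very Unhealthy category.

285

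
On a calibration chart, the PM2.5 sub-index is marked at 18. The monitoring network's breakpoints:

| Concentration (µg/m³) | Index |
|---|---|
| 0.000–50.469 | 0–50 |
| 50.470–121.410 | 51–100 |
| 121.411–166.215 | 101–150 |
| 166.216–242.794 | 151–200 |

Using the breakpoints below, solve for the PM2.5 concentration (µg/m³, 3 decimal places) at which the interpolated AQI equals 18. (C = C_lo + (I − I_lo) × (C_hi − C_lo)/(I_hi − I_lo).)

AQI 18 lies in the 0–50 band, which corresponds to 0.000–50.469 µg/m³.
C = 0.000 + (18−0)×(50.469−0.000)/(50−0) = 0.000 + 18×50.469/50 ≈ 18.16884 µg/m³ → 18.169 µg/m³ to 3 dp.

18.169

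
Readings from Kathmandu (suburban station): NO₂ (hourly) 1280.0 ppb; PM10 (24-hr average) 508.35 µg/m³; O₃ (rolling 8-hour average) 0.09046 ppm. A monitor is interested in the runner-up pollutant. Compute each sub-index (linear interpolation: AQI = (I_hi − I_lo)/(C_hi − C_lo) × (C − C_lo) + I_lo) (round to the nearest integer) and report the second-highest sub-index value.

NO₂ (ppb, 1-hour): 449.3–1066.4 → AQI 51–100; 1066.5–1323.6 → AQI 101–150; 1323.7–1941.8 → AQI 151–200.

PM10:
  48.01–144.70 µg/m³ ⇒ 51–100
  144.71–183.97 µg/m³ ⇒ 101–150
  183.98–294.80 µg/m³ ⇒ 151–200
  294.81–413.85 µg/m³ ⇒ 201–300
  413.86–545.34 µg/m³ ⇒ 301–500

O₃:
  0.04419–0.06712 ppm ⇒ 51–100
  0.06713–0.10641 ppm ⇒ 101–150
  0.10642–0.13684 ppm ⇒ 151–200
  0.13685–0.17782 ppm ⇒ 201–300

NO₂: row 1066.5–1323.6 (AQI 101–150). (150−101)·(1280.0−1066.5)/(1323.6−1066.5) + 101 = 49·213.5/257.1 + 101 ≈ 141.69 → 142.
PM10: 508.35 lies in 413.86–545.34, so I_lo=301, I_hi=500, C_lo=413.86, C_hi=545.34.
(500−301)/(545.34−413.86) × (508.35−413.86) + 301 = 199/131.48 × 94.49 + 301 ≈ 444.01 → 444.
O₃: row 0.06713–0.10641 (AQI 101–150). (150−101)·(0.09046−0.06713)/(0.10641−0.06713) + 101 = 49·0.02333/0.03928 + 101 ≈ 130.10 → 130.
Sub-indices: NO₂→142, PM10→444, O₃→130. Ranked high→low: 444, 142, 130. Second-highest sub-index = 142.

142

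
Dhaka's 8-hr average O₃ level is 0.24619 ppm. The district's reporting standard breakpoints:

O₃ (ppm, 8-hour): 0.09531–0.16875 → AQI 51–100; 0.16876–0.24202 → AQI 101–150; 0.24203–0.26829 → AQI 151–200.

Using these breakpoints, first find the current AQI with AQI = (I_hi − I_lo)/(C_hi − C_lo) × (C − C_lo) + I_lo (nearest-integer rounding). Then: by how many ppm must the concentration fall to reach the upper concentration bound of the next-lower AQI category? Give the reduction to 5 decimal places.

O₃ 0.24619: bracket 0.24203–0.26829 → index 151–200; slope 49/0.02626, offset 0.00416.
AQI = 151 + 49/0.02626·0.00416 ≈ 158.76 ⇒ 159.
Current AQI 159 is in the Unhealthy range (151–200). The next-lower category tops out at AQI 150, whose upper concentration bound is 0.24202 ppm.
Reduction needed = 0.24619 − 0.24202 = 0.00417 ppm.

0.00417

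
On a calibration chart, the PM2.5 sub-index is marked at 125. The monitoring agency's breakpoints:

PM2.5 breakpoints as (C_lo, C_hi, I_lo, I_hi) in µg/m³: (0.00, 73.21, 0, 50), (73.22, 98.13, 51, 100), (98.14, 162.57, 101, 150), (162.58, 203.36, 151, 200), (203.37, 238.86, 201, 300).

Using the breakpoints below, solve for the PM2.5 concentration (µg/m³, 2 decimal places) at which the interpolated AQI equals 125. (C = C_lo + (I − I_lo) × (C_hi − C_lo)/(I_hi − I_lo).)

AQI 125 lies in the 101–150 band, which corresponds to 98.14–162.57 µg/m³.
C = 98.14 + (125−101)×(162.57−98.14)/(150−101) = 98.14 + 24×64.43/49 ≈ 129.6976 µg/m³ → 129.70 µg/m³ to 2 dp.

129.70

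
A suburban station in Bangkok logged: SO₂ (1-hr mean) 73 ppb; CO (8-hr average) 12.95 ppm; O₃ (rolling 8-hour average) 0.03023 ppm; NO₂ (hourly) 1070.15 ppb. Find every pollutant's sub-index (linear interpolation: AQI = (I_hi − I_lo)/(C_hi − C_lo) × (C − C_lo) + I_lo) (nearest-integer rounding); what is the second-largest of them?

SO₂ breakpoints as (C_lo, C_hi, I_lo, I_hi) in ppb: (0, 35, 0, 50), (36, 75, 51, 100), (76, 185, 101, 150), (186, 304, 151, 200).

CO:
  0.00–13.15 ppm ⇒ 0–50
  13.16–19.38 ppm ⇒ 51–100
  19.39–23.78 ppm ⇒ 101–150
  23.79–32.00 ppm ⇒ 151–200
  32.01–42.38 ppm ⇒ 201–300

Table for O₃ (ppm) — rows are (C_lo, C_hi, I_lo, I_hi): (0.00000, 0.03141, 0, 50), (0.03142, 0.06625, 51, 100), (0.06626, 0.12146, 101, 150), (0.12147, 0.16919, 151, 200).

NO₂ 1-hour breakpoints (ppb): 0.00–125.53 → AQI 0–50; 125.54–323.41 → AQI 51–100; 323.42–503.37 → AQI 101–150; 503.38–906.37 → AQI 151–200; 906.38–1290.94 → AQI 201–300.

SO₂: 73 ∈ [36, 75] ↔ index [51, 100].
51 + (73−36)·(100−51)/(75−36) = 51 + 37·49/39 ≈ 97.49, so AQI = 97.
CO 12.95: bracket 0.00–13.15 → index 0–50; slope 50/13.15, offset 12.95.
AQI = 0 + 50/13.15·12.95 ≈ 49.24 ⇒ 49.
O₃: row 0.00000–0.03141 (AQI 0–50). (50−0)·(0.03023−0.00000)/(0.03141−0.00000) + 0 = 50·0.03023/0.03141 + 0 ≈ 48.12 → 48.
NO₂: row 906.38–1290.94 (AQI 201–300). (300−201)·(1070.15−906.38)/(1290.94−906.38) + 201 = 99·163.77/384.56 + 201 ≈ 243.16 → 243.
Sub-indices: SO₂→97, CO→49, O₃→48, NO₂→243. Ranked high→low: 243, 97, 49, 48. Second-highest sub-index = 97.

97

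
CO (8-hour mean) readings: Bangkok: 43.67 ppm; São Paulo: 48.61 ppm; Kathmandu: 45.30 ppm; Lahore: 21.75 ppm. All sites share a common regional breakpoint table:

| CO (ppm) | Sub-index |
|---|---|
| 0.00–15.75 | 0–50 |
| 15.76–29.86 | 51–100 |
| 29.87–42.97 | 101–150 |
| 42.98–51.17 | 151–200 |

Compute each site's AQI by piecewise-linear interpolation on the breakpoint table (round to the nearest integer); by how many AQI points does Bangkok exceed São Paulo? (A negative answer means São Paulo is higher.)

-30

Bangkok: 43.67 lies in 42.98–51.17, so I_lo=151, I_hi=200, C_lo=42.98, C_hi=51.17.
(200−151)/(51.17−42.98) × (43.67−42.98) + 151 = 49/8.19 × 0.69 + 151 ≈ 155.13 → 155.
São Paulo: row 42.98–51.17 (AQI 151–200). (200−151)·(48.61−42.98)/(51.17−42.98) + 151 = 49·5.63/8.19 + 151 ≈ 184.68 → 185.
Kathmandu: row 42.98–51.17 (AQI 151–200). (200−151)·(45.30−42.98)/(51.17−42.98) + 151 = 49·2.32/8.19 + 151 ≈ 164.88 → 165.
Lahore: row 15.76–29.86 (AQI 51–100). (100−51)·(21.75−15.76)/(29.86−15.76) + 51 = 49·5.99/14.10 + 51 ≈ 71.82 → 72.
AQIs: Bangkok=155, São Paulo=185, Kathmandu=165, Lahore=72. Bangkok (155) − São Paulo (185) = -30.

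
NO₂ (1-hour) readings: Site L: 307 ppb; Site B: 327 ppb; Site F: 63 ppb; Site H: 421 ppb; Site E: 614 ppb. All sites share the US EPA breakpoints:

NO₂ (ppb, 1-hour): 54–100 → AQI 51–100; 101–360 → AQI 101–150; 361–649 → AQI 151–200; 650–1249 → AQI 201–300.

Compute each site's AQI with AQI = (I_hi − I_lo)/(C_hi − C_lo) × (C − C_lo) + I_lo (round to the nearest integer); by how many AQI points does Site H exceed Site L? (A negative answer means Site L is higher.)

21

Site L: 307 ∈ [101, 360] ↔ index [101, 150].
101 + (307−101)·(150−101)/(360−101) = 101 + 206·49/259 ≈ 139.97, so AQI = 140.
Site B: 327 ∈ [101, 360] ↔ index [101, 150].
101 + (327−101)·(150−101)/(360−101) = 101 + 226·49/259 ≈ 143.76, so AQI = 144.
Site F 63: bracket 54–100 → index 51–100; slope 49/46, offset 9.
AQI = 51 + 49/46·9 ≈ 60.59 ⇒ 61.
Site H: row 361–649 (AQI 151–200). (200−151)·(421−361)/(649−361) + 151 = 49·60/288 + 151 ≈ 161.21 → 161.
Site E: 614 lies in 361–649, so I_lo=151, I_hi=200, C_lo=361, C_hi=649.
(200−151)/(649−361) × (614−361) + 151 = 49/288 × 253 + 151 ≈ 194.05 → 194.
AQIs: Site L=140, Site B=144, Site F=61, Site H=161, Site E=194. Site H (161) − Site L (140) = 21.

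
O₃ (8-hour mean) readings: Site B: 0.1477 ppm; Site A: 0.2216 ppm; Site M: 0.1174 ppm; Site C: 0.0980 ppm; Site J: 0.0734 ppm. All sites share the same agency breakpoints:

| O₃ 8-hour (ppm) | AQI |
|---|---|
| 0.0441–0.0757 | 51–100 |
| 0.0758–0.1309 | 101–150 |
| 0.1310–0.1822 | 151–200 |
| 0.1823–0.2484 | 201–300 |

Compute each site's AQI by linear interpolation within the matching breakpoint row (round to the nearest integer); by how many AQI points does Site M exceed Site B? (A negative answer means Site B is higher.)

-29

Site B: 0.1477 ∈ [0.1310, 0.1822] ↔ index [151, 200].
151 + (0.1477−0.1310)·(200−151)/(0.1822−0.1310) = 151 + 0.0167·49/0.0512 ≈ 166.98, so AQI = 167.
Site A 0.2216: bracket 0.1823–0.2484 → index 201–300; slope 99/0.0661, offset 0.0393.
AQI = 201 + 99/0.0661·0.0393 ≈ 259.86 ⇒ 260.
Site M: row 0.0758–0.1309 (AQI 101–150). (150−101)·(0.1174−0.0758)/(0.1309−0.0758) + 101 = 49·0.0416/0.0551 + 101 ≈ 137.99 → 138.
Site C: 0.0980 ∈ [0.0758, 0.1309] ↔ index [101, 150].
101 + (0.0980−0.0758)·(150−101)/(0.1309−0.0758) = 101 + 0.0222·49/0.0551 ≈ 120.74, so AQI = 121.
Site J 0.0734: bracket 0.0441–0.0757 → index 51–100; slope 49/0.0316, offset 0.0293.
AQI = 51 + 49/0.0316·0.0293 ≈ 96.43 ⇒ 96.
AQIs: Site B=167, Site A=260, Site M=138, Site C=121, Site J=96. Site M (138) − Site B (167) = -29.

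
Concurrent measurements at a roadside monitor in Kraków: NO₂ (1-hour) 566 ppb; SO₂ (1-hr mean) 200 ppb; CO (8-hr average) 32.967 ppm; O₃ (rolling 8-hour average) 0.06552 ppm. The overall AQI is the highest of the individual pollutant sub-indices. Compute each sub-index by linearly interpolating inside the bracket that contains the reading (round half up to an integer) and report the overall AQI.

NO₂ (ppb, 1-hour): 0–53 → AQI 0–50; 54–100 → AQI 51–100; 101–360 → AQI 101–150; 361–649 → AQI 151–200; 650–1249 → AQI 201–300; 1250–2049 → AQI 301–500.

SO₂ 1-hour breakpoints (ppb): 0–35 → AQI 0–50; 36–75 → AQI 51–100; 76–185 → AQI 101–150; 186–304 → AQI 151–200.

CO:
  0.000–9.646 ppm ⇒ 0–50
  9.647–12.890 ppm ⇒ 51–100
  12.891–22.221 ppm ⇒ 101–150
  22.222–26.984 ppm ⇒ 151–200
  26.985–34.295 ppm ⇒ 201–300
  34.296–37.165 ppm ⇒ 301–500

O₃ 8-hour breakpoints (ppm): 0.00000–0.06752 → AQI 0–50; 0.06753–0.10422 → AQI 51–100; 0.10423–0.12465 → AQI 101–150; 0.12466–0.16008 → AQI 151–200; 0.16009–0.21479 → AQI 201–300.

NO₂ 566: bracket 361–649 → index 151–200; slope 49/288, offset 205.
AQI = 151 + 49/288·205 ≈ 185.88 ⇒ 186.
SO₂: row 186–304 (AQI 151–200). (200−151)·(200−186)/(304−186) + 151 = 49·14/118 + 151 ≈ 156.81 → 157.
CO: 32.967 ∈ [26.985, 34.295] ↔ index [201, 300].
201 + (32.967−26.985)·(300−201)/(34.295−26.985) = 201 + 5.982·99/7.310 ≈ 282.01, so AQI = 282.
O₃ 0.06552: bracket 0.00000–0.06752 → index 0–50; slope 50/0.06752, offset 0.06552.
AQI = 0 + 50/0.06752·0.06552 ≈ 48.52 ⇒ 49.
Sub-indices: NO₂→186, SO₂→157, CO→282, O₃→49. Overall AQI = max = 282; dominant pollutant is CO.

282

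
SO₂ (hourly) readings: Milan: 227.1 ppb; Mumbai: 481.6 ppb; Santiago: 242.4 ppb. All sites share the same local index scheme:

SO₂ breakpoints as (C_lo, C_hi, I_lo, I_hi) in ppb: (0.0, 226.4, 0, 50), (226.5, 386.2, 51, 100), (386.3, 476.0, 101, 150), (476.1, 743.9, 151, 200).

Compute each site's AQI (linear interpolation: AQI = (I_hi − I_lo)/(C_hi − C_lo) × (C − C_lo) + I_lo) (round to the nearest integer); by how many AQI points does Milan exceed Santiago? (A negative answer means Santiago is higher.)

Milan 227.1: bracket 226.5–386.2 → index 51–100; slope 49/159.7, offset 0.6.
AQI = 51 + 49/159.7·0.6 ≈ 51.18 ⇒ 51.
Mumbai: row 476.1–743.9 (AQI 151–200). (200−151)·(481.6−476.1)/(743.9−476.1) + 151 = 49·5.5/267.8 + 151 ≈ 152.01 → 152.
Santiago: row 226.5–386.2 (AQI 51–100). (100−51)·(242.4−226.5)/(386.2−226.5) + 51 = 49·15.9/159.7 + 51 ≈ 55.88 → 56.
AQIs: Milan=51, Mumbai=152, Santiago=56. Milan (51) − Santiago (56) = -5.

-5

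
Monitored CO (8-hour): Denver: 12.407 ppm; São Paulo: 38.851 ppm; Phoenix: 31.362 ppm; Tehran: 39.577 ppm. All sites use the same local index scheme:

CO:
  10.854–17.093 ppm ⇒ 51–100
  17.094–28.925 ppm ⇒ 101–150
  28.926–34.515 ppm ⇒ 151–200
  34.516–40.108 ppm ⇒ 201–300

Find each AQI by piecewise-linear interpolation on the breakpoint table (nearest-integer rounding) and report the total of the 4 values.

Denver: 12.407 lies in 10.854–17.093, so I_lo=51, I_hi=100, C_lo=10.854, C_hi=17.093.
(100−51)/(17.093−10.854) × (12.407−10.854) + 51 = 49/6.239 × 1.553 + 51 ≈ 63.20 → 63.
São Paulo 38.851: bracket 34.516–40.108 → index 201–300; slope 99/5.592, offset 4.335.
AQI = 201 + 99/5.592·4.335 ≈ 277.75 ⇒ 278.
Phoenix: 31.362 lies in 28.926–34.515, so I_lo=151, I_hi=200, C_lo=28.926, C_hi=34.515.
(200−151)/(34.515−28.926) × (31.362−28.926) + 151 = 49/5.589 × 2.436 + 151 ≈ 172.36 → 172.
Tehran: row 34.516–40.108 (AQI 201–300). (300−201)·(39.577−34.516)/(40.108−34.516) + 201 = 99·5.061/5.592 + 201 ≈ 290.60 → 291.
AQIs: Denver=63, São Paulo=278, Phoenix=172, Tehran=291. Sum = 63 + 278 + 172 + 291 = 804.

804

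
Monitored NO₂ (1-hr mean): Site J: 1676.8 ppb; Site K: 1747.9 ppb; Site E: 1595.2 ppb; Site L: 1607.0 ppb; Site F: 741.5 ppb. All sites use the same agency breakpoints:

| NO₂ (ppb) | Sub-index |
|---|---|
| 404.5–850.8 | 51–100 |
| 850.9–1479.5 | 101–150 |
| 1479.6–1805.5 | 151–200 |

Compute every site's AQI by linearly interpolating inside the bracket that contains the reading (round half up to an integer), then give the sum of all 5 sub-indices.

Site J: 1676.8 lies in 1479.6–1805.5, so I_lo=151, I_hi=200, C_lo=1479.6, C_hi=1805.5.
(200−151)/(1805.5−1479.6) × (1676.8−1479.6) + 151 = 49/325.9 × 197.2 + 151 ≈ 180.65 → 181.
Site K: 1747.9 ∈ [1479.6, 1805.5] ↔ index [151, 200].
151 + (1747.9−1479.6)·(200−151)/(1805.5−1479.6) = 151 + 268.3·49/325.9 ≈ 191.34, so AQI = 191.
Site E 1595.2: bracket 1479.6–1805.5 → index 151–200; slope 49/325.9, offset 115.6.
AQI = 151 + 49/325.9·115.6 ≈ 168.38 ⇒ 168.
Site L: 1607.0 lies in 1479.6–1805.5, so I_lo=151, I_hi=200, C_lo=1479.6, C_hi=1805.5.
(200−151)/(1805.5−1479.6) × (1607.0−1479.6) + 151 = 49/325.9 × 127.4 + 151 ≈ 170.15 → 170.
Site F: row 404.5–850.8 (AQI 51–100). (100−51)·(741.5−404.5)/(850.8−404.5) + 51 = 49·337.0/446.3 + 51 ≈ 88.00 → 88.
AQIs: Site J=181, Site K=191, Site E=168, Site L=170, Site F=88. Sum = 181 + 191 + 168 + 170 + 88 = 798.

798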